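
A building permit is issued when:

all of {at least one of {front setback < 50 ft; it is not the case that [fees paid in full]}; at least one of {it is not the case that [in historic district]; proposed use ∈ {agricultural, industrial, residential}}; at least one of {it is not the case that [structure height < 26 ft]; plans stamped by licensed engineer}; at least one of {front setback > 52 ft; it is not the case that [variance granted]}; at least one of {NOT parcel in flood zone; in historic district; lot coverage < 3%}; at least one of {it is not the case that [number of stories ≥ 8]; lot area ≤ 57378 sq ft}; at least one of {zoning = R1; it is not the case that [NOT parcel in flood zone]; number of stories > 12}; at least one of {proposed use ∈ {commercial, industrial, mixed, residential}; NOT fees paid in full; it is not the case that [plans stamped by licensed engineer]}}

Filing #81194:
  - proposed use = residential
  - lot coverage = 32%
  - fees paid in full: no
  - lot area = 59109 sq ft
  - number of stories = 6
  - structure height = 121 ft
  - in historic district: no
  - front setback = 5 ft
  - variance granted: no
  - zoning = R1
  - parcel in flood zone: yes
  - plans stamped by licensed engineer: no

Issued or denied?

Atomic conditions:
  front setback < 50 ft: 5 < 50 is true
  fees paid in full: no → false
  in historic district: no → false
  proposed use ∈ {agricultural, industrial, residential}: residential is in the set → true
  structure height < 26 ft: 121 < 26 is false
  plans stamped by licensed engineer: no → false
  front setback > 52 ft: 5 > 52 is false
  variance granted: no → false
  NOT parcel in flood zone: yes → false
  lot coverage < 3%: 32 < 3 is false
  number of stories ≥ 8: 6 ≥ 8 is false
  lot area ≤ 57378 sq ft: 59109 ≤ 57378 is false
  zoning = R1: R1 == R1 is true
  number of stories > 12: 6 > 12 is false
  proposed use ∈ {commercial, industrial, mixed, residential}: residential is in the set → true
  NOT fees paid in full: no → true
Combine:
[1.2] NOT false = true
[1] true OR true = true
[2.1] NOT false = true
[2] true OR true = true
[3.1] NOT false = true
[3] true OR false = true
[4.2] NOT false = true
[4] false OR true = true
[5] false OR false OR false = false
[6.1] NOT false = true
[6] true OR false = true
[7.2] NOT false = true
[7] true OR true OR false = true
[8.3] NOT false = true
[8] true OR true OR true = true
[root] true AND true AND true AND true AND false AND true AND true AND true = false
Overall: false → denied

Denied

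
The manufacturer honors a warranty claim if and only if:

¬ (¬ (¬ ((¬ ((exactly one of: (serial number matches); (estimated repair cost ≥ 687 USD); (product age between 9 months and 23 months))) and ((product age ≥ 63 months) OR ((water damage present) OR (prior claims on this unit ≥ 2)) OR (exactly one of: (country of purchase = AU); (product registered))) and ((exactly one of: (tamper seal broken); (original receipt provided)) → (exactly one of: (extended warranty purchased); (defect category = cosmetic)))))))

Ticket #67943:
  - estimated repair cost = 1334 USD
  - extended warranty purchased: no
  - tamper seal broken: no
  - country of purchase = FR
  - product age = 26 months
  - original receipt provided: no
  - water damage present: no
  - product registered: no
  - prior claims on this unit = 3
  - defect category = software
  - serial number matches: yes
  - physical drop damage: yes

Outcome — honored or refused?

Refused

Atomic conditions:
  serial number matches: yes → true
  estimated repair cost ≥ 687 USD: 1334 ≥ 687 is true
  product age between 9 months and 23 months: 26 in [9, 23] is false
  product age ≥ 63 months: 26 ≥ 63 is false
  water damage present: no → false
  prior claims on this unit ≥ 2: 3 ≥ 2 is true
  country of purchase = AU: FR == AU is false
  product registered: no → false
  tamper seal broken: no → false
  original receipt provided: no → false
  extended warranty purchased: no → false
  defect category = cosmetic: software == cosmetic is false
Combine:
[1.1.1.1.1] exactly-one(true, true, false) = false
[1.1.1.1] NOT false = true
[1.1.1.2.2] false OR true = true
[1.1.1.2.3] exactly-one(false, false) = false
[1.1.1.2] false OR true OR false = true
[1.1.1.3.1] exactly-one(false, false) = false
[1.1.1.3.2] exactly-one(false, false) = false
[1.1.1.3] false → false (antecedent false ⇒ implication holds) = true
[1.1.1] true AND true AND true = true
[1.1] NOT true = false
[1] NOT false = true
[root] NOT true = false
Overall: false → refused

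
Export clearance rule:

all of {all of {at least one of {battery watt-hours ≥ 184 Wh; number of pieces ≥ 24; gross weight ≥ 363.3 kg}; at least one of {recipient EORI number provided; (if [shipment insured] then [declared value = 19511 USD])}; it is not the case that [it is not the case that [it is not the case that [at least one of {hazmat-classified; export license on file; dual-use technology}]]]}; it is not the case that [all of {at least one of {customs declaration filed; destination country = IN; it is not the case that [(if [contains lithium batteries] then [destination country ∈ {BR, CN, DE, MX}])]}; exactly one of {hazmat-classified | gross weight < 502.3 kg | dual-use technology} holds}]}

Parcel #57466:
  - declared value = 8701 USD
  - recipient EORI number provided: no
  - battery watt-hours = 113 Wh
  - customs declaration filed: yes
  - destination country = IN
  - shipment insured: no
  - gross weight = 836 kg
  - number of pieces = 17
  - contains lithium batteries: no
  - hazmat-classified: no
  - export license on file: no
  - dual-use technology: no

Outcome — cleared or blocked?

Atomic conditions:
  battery watt-hours ≥ 184 Wh: 113 ≥ 184 is false
  number of pieces ≥ 24: 17 ≥ 24 is false
  gross weight ≥ 363.3 kg: 836 ≥ 363.3 is true
  recipient EORI number provided: no → false
  shipment insured: no → false
  declared value = 19511 USD: 8701 == 19511 is false
  hazmat-classified: no → false
  export license on file: no → false
  dual-use technology: no → false
  customs declaration filed: yes → true
  destination country = IN: IN == IN is true
  contains lithium batteries: no → false
  destination country ∈ {BR, CN, DE, MX}: IN is not in the set → false
  gross weight < 502.3 kg: 836 < 502.3 is false
Combine:
[1.1] false OR false OR true = true
[1.2.2] false → false (antecedent false ⇒ implication holds) = true
[1.2] false OR true = true
[1.3.1.1.1] false OR false OR false = false
[1.3.1.1] NOT false = true
[1.3.1] NOT true = false
[1.3] NOT false = true
[1] true AND true AND true = true
[2.1.1.3.1] false → false (antecedent false ⇒ implication holds) = true
[2.1.1.3] NOT true = false
[2.1.1] true OR true OR false = true
[2.1.2] exactly-one(false, false, false) = false
[2.1] true AND false = false
[2] NOT false = true
[root] true AND true = true
Overall: true → cleared

Cleared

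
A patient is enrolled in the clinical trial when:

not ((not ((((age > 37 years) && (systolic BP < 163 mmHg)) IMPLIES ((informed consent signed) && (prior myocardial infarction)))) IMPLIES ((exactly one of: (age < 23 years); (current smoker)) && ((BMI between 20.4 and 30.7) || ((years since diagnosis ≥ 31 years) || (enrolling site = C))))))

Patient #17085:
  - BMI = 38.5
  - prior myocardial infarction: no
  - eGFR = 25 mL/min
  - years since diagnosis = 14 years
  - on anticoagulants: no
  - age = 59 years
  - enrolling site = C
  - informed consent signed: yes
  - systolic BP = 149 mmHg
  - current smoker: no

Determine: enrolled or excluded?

Enrolled

Atomic conditions:
  age > 37 years: 59 > 37 is true
  systolic BP < 163 mmHg: 149 < 163 is true
  informed consent signed: yes → true
  prior myocardial infarction: no → false
  age < 23 years: 59 < 23 is false
  current smoker: no → false
  BMI between 20.4 and 30.7: 38.5 in [20.4, 30.7] is false
  years since diagnosis ≥ 31 years: 14 ≥ 31 is false
  enrolling site = C: C == C is true
Combine:
[1.1.1.1] true AND true = true
[1.1.1.2] true AND false = false
[1.1.1] true → false = false
[1.1] NOT false = true
[1.2.1] exactly-one(false, false) = false
[1.2.2.2] false OR true = true
[1.2.2] false OR true = true
[1.2] false AND true = false
[1] true → false = false
[root] NOT false = true
Overall: true → enrolled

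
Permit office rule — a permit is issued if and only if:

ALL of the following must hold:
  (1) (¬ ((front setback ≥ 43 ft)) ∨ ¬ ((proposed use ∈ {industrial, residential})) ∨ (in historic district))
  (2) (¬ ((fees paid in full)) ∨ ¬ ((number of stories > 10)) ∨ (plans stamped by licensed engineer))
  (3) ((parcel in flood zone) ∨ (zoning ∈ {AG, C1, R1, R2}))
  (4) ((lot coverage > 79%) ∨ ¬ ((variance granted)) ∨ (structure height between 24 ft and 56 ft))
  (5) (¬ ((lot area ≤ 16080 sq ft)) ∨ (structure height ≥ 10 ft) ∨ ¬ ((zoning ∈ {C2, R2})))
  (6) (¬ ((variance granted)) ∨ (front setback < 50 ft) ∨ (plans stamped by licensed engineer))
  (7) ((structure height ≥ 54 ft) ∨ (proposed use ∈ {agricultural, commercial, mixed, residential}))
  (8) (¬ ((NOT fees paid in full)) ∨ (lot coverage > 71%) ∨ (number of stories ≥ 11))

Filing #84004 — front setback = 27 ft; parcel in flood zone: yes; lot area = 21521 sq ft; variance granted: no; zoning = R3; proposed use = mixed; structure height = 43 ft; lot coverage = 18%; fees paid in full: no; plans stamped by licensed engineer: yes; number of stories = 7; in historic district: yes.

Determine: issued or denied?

Denied

Atomic conditions:
  front setback ≥ 43 ft: 27 ≥ 43 is false
  proposed use ∈ {industrial, residential}: mixed is not in the set → false
  in historic district: yes → true
  fees paid in full: no → false
  number of stories > 10: 7 > 10 is false
  plans stamped by licensed engineer: yes → true
  parcel in flood zone: yes → true
  zoning ∈ {AG, C1, R1, R2}: R3 is not in the set → false
  lot coverage > 79%: 18 > 79 is false
  variance granted: no → false
  structure height between 24 ft and 56 ft: 43 in [24, 56] is true
  lot area ≤ 16080 sq ft: 21521 ≤ 16080 is false
  structure height ≥ 10 ft: 43 ≥ 10 is true
  zoning ∈ {C2, R2}: R3 is not in the set → false
  front setback < 50 ft: 27 < 50 is true
  structure height ≥ 54 ft: 43 ≥ 54 is false
  proposed use ∈ {agricultural, commercial, mixed, residential}: mixed is in the set → true
  NOT fees paid in full: no → true
  lot coverage > 71%: 18 > 71 is false
  number of stories ≥ 11: 7 ≥ 11 is false
Combine:
[1.1] NOT false = true
[1.2] NOT false = true
[1] true OR true OR true = true
[2.1] NOT false = true
[2.2] NOT false = true
[2] true OR true OR true = true
[3] true OR false = true
[4.2] NOT false = true
[4] false OR true OR true = true
[5.1] NOT false = true
[5.3] NOT false = true
[5] true OR true OR true = true
[6.1] NOT false = true
[6] true OR true OR true = true
[7] false OR true = true
[8.1] NOT true = false
[8] false OR false OR false = false
[root] true AND true AND true AND true AND true AND true AND true AND false = false
Overall: false → denied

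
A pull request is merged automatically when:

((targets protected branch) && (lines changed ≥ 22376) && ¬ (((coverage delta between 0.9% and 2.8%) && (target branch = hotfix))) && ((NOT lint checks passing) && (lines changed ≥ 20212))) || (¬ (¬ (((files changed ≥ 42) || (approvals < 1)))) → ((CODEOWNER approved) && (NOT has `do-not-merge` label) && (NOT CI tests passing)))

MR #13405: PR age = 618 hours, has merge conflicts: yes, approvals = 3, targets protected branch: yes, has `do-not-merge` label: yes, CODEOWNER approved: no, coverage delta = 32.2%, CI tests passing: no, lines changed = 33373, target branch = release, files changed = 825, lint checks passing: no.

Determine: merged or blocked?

Merged

Atomic conditions:
  targets protected branch: yes → true
  lines changed ≥ 22376: 33373 ≥ 22376 is true
  coverage delta between 0.9% and 2.8%: 32.2 in [0.9, 2.8] is false
  target branch = hotfix: release == hotfix is false
  NOT lint checks passing: no → true
  lines changed ≥ 20212: 33373 ≥ 20212 is true
  files changed ≥ 42: 825 ≥ 42 is true
  approvals < 1: 3 < 1 is false
  CODEOWNER approved: no → false
  NOT has `do-not-merge` label: yes → false
  NOT CI tests passing: no → true
Combine:
[1.3.1] false AND false = false
[1.3] NOT false = true
[1.4] true AND true = true
[1] true AND true AND true AND true = true
[2.1.1.1] true OR false = true
[2.1.1] NOT true = false
[2.1] NOT false = true
[2.2] false AND false AND true = false
[2] true → false = false
[root] true OR false = true
Overall: true → merged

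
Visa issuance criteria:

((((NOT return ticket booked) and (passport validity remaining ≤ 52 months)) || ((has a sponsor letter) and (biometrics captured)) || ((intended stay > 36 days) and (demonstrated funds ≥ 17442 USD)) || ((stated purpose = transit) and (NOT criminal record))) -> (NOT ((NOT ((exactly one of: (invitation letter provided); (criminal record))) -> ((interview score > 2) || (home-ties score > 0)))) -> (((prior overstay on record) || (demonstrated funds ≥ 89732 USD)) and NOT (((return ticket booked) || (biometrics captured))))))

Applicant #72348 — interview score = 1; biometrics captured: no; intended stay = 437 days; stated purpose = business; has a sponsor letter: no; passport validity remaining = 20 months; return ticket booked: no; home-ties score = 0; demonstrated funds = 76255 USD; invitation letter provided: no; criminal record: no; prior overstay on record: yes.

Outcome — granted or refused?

Granted

Atomic conditions:
  NOT return ticket booked: no → true
  passport validity remaining ≤ 52 months: 20 ≤ 52 is true
  has a sponsor letter: no → false
  biometrics captured: no → false
  intended stay > 36 days: 437 > 36 is true
  demonstrated funds ≥ 17442 USD: 76255 ≥ 17442 is true
  stated purpose = transit: business == transit is false
  NOT criminal record: no → true
  invitation letter provided: no → false
  criminal record: no → false
  interview score > 2: 1 > 2 is false
  home-ties score > 0: 0 > 0 is false
  prior overstay on record: yes → true
  demonstrated funds ≥ 89732 USD: 76255 ≥ 89732 is false
  return ticket booked: no → false
Combine:
[1.1] true AND true = true
[1.2] false AND false = false
[1.3] true AND true = true
[1.4] false AND true = false
[1] true OR false OR true OR false = true
[2.1.1.1.1] exactly-one(false, false) = false
[2.1.1.1] NOT false = true
[2.1.1.2] false OR false = false
[2.1.1] true → false = false
[2.1] NOT false = true
[2.2.1] true OR false = true
[2.2.2.1] false OR false = false
[2.2.2] NOT false = true
[2.2] true AND true = true
[2] true → true = true
[root] true → true = true
Overall: true → granted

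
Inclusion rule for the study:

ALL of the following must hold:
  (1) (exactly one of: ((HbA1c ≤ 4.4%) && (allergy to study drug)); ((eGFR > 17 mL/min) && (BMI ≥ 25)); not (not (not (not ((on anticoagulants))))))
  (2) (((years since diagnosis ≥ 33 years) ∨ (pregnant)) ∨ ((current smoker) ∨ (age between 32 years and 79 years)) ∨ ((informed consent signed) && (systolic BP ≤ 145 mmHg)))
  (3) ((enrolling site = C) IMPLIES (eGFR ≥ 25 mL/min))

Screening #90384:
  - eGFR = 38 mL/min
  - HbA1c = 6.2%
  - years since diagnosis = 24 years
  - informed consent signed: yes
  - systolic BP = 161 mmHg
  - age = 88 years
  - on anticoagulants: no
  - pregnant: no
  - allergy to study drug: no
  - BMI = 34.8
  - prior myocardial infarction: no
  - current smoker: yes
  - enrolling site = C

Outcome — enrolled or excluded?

Atomic conditions:
  HbA1c ≤ 4.4%: 6.2 ≤ 4.4 is false
  allergy to study drug: no → false
  eGFR > 17 mL/min: 38 > 17 is true
  BMI ≥ 25: 34.8 ≥ 25 is true
  on anticoagulants: no → false
  years since diagnosis ≥ 33 years: 24 ≥ 33 is false
  pregnant: no → false
  current smoker: yes → true
  age between 32 years and 79 years: 88 in [32, 79] is false
  informed consent signed: yes → true
  systolic BP ≤ 145 mmHg: 161 ≤ 145 is false
  enrolling site = C: C == C is true
  eGFR ≥ 25 mL/min: 38 ≥ 25 is true
Combine:
[1.1] false AND false = false
[1.2] true AND true = true
[1.3.1.1.1] NOT false = true
[1.3.1.1] NOT true = false
[1.3.1] NOT false = true
[1.3] NOT true = false
[1] exactly-one(false, true, false) = true
[2.1] false OR false = false
[2.2] true OR false = true
[2.3] true AND false = false
[2] false OR true OR false = true
[3] true → true = true
[root] true AND true AND true = true
Overall: true → enrolled

Enrolled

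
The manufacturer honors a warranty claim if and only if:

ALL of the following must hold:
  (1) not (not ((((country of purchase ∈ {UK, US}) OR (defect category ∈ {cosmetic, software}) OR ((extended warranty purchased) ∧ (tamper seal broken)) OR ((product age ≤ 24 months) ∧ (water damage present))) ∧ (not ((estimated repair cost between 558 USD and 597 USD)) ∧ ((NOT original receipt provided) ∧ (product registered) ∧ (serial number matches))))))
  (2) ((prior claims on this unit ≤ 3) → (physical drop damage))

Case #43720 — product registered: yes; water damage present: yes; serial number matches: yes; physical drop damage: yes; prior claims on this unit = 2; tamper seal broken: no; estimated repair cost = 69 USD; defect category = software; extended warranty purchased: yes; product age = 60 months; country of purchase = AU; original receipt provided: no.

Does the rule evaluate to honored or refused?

Atomic conditions:
  country of purchase ∈ {UK, US}: AU is not in the set → false
  defect category ∈ {cosmetic, software}: software is in the set → true
  extended warranty purchased: yes → true
  tamper seal broken: no → false
  product age ≤ 24 months: 60 ≤ 24 is false
  water damage present: yes → true
  estimated repair cost between 558 USD and 597 USD: 69 in [558, 597] is false
  NOT original receipt provided: no → true
  product registered: yes → true
  serial number matches: yes → true
  prior claims on this unit ≤ 3: 2 ≤ 3 is true
  physical drop damage: yes → true
Combine:
[1.1.1.1.3] true AND false = false
[1.1.1.1.4] false AND true = false
[1.1.1.1] false OR true OR false OR false = true
[1.1.1.2.1] NOT false = true
[1.1.1.2.2] true AND true AND true = true
[1.1.1.2] true AND true = true
[1.1.1] true AND true = true
[1.1] NOT true = false
[1] NOT false = true
[2] true → true = true
[root] true AND true = true
Overall: true → honored

Honored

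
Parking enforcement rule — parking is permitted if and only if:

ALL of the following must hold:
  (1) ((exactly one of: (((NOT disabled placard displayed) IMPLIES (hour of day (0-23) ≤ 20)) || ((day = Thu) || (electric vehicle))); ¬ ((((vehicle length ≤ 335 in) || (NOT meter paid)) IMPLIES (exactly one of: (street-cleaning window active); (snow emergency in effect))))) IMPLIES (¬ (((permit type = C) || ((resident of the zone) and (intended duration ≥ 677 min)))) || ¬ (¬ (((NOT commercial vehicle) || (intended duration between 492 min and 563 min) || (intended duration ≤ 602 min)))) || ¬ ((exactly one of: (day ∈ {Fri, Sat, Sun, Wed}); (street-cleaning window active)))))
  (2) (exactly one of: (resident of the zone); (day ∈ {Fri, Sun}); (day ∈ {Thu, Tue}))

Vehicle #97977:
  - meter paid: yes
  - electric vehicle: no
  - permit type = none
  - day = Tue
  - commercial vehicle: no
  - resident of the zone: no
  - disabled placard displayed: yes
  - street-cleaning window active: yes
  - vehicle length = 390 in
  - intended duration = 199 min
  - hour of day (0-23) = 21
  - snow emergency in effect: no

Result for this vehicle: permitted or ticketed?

Permitted

Atomic conditions:
  NOT disabled placard displayed: yes → false
  hour of day (0-23) ≤ 20: 21 ≤ 20 is false
  day = Thu: Tue == Thu is false
  electric vehicle: no → false
  vehicle length ≤ 335 in: 390 ≤ 335 is false
  NOT meter paid: yes → false
  street-cleaning window active: yes → true
  snow emergency in effect: no → false
  permit type = C: none == C is false
  resident of the zone: no → false
  intended duration ≥ 677 min: 199 ≥ 677 is false
  NOT commercial vehicle: no → true
  intended duration between 492 min and 563 min: 199 in [492, 563] is false
  intended duration ≤ 602 min: 199 ≤ 602 is true
  day ∈ {Fri, Sat, Sun, Wed}: Tue is not in the set → false
  day ∈ {Fri, Sun}: Tue is not in the set → false
  day ∈ {Thu, Tue}: Tue is in the set → true
Combine:
[1.1.1.1] false → false (antecedent false ⇒ implication holds) = true
[1.1.1.2] false OR false = false
[1.1.1] true OR false = true
[1.1.2.1.1] false OR false = false
[1.1.2.1.2] exactly-one(true, false) = true
[1.1.2.1] false → true (antecedent false ⇒ implication holds) = true
[1.1.2] NOT true = false
[1.1] exactly-one(true, false) = true
[1.2.1.1.2] false AND false = false
[1.2.1.1] false OR false = false
[1.2.1] NOT false = true
[1.2.2.1.1] true OR false OR true = true
[1.2.2.1] NOT true = false
[1.2.2] NOT false = true
[1.2.3.1] exactly-one(false, true) = true
[1.2.3] NOT true = false
[1.2] true OR true OR false = true
[1] true → true = true
[2] exactly-one(false, false, true) = true
[root] true AND true = true
Overall: true → permitted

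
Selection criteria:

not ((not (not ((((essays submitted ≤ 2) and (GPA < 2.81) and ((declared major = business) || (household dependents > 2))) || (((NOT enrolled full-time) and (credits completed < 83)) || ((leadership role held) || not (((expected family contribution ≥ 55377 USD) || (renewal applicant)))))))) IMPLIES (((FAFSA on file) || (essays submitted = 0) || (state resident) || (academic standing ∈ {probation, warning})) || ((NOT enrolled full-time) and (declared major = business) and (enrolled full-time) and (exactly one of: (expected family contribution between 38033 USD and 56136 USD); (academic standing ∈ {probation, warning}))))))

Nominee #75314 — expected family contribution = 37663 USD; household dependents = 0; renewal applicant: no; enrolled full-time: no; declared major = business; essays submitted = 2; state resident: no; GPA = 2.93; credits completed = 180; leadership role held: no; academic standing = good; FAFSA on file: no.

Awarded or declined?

Atomic conditions:
  essays submitted ≤ 2: 2 ≤ 2 is true
  GPA < 2.81: 2.93 < 2.81 is false
  declared major = business: business == business is true
  household dependents > 2: 0 > 2 is false
  NOT enrolled full-time: no → true
  credits completed < 83: 180 < 83 is false
  leadership role held: no → false
  expected family contribution ≥ 55377 USD: 37663 ≥ 55377 is false
  renewal applicant: no → false
  FAFSA on file: no → false
  essays submitted = 0: 2 == 0 is false
  state resident: no → false
  academic standing ∈ {probation, warning}: good is not in the set → false
  enrolled full-time: no → false
  expected family contribution between 38033 USD and 56136 USD: 37663 in [38033, 56136] is false
Combine:
[1.1.1.1.1.3] true OR false = true
[1.1.1.1.1] true AND false AND true = false
[1.1.1.1.2.1] true AND false = false
[1.1.1.1.2.2.2.1] false OR false = false
[1.1.1.1.2.2.2] NOT false = true
[1.1.1.1.2.2] false OR true = true
[1.1.1.1.2] false OR true = true
[1.1.1.1] false OR true = true
[1.1.1] NOT true = false
[1.1] NOT false = true
[1.2.1] false OR false OR false OR false = false
[1.2.2.4] exactly-one(false, false) = false
[1.2.2] true AND true AND false AND false = false
[1.2] false OR false = false
[1] true → false = false
[root] NOT false = true
Overall: true → awarded

Awarded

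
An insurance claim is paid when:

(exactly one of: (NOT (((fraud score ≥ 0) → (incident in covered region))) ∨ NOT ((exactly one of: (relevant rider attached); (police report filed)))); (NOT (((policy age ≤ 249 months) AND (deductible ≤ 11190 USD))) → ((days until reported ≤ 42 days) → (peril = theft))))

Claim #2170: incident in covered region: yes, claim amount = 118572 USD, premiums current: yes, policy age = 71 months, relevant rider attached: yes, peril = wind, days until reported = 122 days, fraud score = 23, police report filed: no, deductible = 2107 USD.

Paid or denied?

Paid

Atomic conditions:
  fraud score ≥ 0: 23 ≥ 0 is true
  incident in covered region: yes → true
  relevant rider attached: yes → true
  police report filed: no → false
  policy age ≤ 249 months: 71 ≤ 249 is true
  deductible ≤ 11190 USD: 2107 ≤ 11190 is true
  days until reported ≤ 42 days: 122 ≤ 42 is false
  peril = theft: wind == theft is false
Combine:
[1.1.1] true → true = true
[1.1] NOT true = false
[1.2.1] exactly-one(true, false) = true
[1.2] NOT true = false
[1] false OR false = false
[2.1.1] true AND true = true
[2.1] NOT true = false
[2.2] false → false (antecedent false ⇒ implication holds) = true
[2] false → true (antecedent false ⇒ implication holds) = true
[root] exactly-one(false, true) = true
Overall: true → paid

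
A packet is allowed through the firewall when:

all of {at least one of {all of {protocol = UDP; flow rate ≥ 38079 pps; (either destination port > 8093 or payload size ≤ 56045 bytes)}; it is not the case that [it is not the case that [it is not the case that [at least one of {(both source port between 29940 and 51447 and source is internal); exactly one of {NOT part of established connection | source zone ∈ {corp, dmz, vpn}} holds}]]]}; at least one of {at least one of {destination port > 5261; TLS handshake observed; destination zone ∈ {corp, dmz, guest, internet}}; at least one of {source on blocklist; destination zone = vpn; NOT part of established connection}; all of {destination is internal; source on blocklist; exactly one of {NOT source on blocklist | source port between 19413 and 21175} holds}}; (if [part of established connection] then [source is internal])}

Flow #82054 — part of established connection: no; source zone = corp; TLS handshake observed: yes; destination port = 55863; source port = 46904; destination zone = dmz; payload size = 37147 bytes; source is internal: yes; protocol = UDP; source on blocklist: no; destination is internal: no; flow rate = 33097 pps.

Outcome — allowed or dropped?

Dropped

Atomic conditions:
  protocol = UDP: UDP == UDP is true
  flow rate ≥ 38079 pps: 33097 ≥ 38079 is false
  destination port > 8093: 55863 > 8093 is true
  payload size ≤ 56045 bytes: 37147 ≤ 56045 is true
  source port between 29940 and 51447: 46904 in [29940, 51447] is true
  source is internal: yes → true
  NOT part of established connection: no → true
  source zone ∈ {corp, dmz, vpn}: corp is in the set → true
  destination port > 5261: 55863 > 5261 is true
  TLS handshake observed: yes → true
  destination zone ∈ {corp, dmz, guest, internet}: dmz is in the set → true
  source on blocklist: no → false
  destination zone = vpn: dmz == vpn is false
  destination is internal: no → false
  NOT source on blocklist: no → true
  source port between 19413 and 21175: 46904 in [19413, 21175] is false
  part of established connection: no → false
Combine:
[1.1.3] true OR true = true
[1.1] true AND false AND true = false
[1.2.1.1.1.1] true AND true = true
[1.2.1.1.1.2] exactly-one(true, true) = false
[1.2.1.1.1] true OR false = true
[1.2.1.1] NOT true = false
[1.2.1] NOT false = true
[1.2] NOT true = false
[1] false OR false = false
[2.1] true OR true OR true = true
[2.2] false OR false OR true = true
[2.3.3] exactly-one(true, false) = true
[2.3] false AND false AND true = false
[2] true OR true OR false = true
[3] false → true (antecedent false ⇒ implication holds) = true
[root] false AND true AND true = false
Overall: false → dropped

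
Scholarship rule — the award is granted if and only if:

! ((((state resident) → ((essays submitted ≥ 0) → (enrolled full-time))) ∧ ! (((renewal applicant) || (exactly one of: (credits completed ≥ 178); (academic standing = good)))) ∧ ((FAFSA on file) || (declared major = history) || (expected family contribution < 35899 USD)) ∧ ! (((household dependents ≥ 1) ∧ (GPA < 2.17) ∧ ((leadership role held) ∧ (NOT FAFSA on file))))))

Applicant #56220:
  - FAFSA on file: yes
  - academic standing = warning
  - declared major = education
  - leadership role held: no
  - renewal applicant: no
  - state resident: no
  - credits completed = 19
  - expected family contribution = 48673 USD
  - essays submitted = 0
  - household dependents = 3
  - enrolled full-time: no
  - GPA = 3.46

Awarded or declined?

Declined

Atomic conditions:
  state resident: no → false
  essays submitted ≥ 0: 0 ≥ 0 is true
  enrolled full-time: no → false
  renewal applicant: no → false
  credits completed ≥ 178: 19 ≥ 178 is false
  academic standing = good: warning == good is false
  FAFSA on file: yes → true
  declared major = history: education == history is false
  expected family contribution < 35899 USD: 48673 < 35899 is false
  household dependents ≥ 1: 3 ≥ 1 is true
  GPA < 2.17: 3.46 < 2.17 is false
  leadership role held: no → false
  NOT FAFSA on file: yes → false
Combine:
[1.1.2] true → false = false
[1.1] false → false (antecedent false ⇒ implication holds) = true
[1.2.1.2] exactly-one(false, false) = false
[1.2.1] false OR false = false
[1.2] NOT false = true
[1.3] true OR false OR false = true
[1.4.1.3] false AND false = false
[1.4.1] true AND false AND false = false
[1.4] NOT false = true
[1] true AND true AND true AND true = true
[root] NOT true = false
Overall: false → declined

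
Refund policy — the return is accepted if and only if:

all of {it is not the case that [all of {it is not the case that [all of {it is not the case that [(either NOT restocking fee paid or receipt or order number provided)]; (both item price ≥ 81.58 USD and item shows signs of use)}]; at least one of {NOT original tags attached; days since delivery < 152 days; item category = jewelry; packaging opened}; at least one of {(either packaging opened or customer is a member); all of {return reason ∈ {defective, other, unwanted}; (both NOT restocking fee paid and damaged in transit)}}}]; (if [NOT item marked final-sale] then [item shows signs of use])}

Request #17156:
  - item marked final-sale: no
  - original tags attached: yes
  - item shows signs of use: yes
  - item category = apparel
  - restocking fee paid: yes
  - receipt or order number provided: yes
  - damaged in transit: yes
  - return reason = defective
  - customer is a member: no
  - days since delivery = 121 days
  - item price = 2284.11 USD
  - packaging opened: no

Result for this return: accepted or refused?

Atomic conditions:
  NOT restocking fee paid: yes → false
  receipt or order number provided: yes → true
  item price ≥ 81.58 USD: 2284.11 ≥ 81.58 is true
  item shows signs of use: yes → true
  NOT original tags attached: yes → false
  days since delivery < 152 days: 121 < 152 is true
  item category = jewelry: apparel == jewelry is false
  packaging opened: no → false
  customer is a member: no → false
  return reason ∈ {defective, other, unwanted}: defective is in the set → true
  damaged in transit: yes → true
  NOT item marked final-sale: no → true
Combine:
[1.1.1.1.1.1] false OR true = true
[1.1.1.1.1] NOT true = false
[1.1.1.1.2] true AND true = true
[1.1.1.1] false AND true = false
[1.1.1] NOT false = true
[1.1.2] false OR true OR false OR false = true
[1.1.3.1] false OR false = false
[1.1.3.2.2] false AND true = false
[1.1.3.2] true AND false = false
[1.1.3] false OR false = false
[1.1] true AND true AND false = false
[1] NOT false = true
[2] true → true = true
[root] true AND true = true
Overall: true → accepted

Accepted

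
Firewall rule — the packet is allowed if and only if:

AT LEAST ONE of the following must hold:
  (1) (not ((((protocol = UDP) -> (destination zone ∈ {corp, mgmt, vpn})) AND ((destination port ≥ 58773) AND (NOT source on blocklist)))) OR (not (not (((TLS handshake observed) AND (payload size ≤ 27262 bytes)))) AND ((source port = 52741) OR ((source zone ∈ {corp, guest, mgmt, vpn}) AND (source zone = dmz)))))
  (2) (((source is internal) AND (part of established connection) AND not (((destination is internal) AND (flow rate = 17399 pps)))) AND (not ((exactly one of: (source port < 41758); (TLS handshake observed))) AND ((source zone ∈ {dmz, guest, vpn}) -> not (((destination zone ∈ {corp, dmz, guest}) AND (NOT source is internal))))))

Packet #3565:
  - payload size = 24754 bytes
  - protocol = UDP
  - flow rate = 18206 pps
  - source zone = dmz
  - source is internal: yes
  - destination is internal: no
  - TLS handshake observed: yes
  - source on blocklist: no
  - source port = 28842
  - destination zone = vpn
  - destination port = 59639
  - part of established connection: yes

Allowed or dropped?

Atomic conditions:
  protocol = UDP: UDP == UDP is true
  destination zone ∈ {corp, mgmt, vpn}: vpn is in the set → true
  destination port ≥ 58773: 59639 ≥ 58773 is true
  NOT source on blocklist: no → true
  TLS handshake observed: yes → true
  payload size ≤ 27262 bytes: 24754 ≤ 27262 is true
  source port = 52741: 28842 == 52741 is false
  source zone ∈ {corp, guest, mgmt, vpn}: dmz is not in the set → false
  source zone = dmz: dmz == dmz is true
  source is internal: yes → true
  part of established connection: yes → true
  destination is internal: no → false
  flow rate = 17399 pps: 18206 == 17399 is false
  source port < 41758: 28842 < 41758 is true
  source zone ∈ {dmz, guest, vpn}: dmz is in the set → true
  destination zone ∈ {corp, dmz, guest}: vpn is not in the set → false
  NOT source is internal: yes → false
Combine:
[1.1.1.1] true → true = true
[1.1.1.2] true AND true = true
[1.1.1] true AND true = true
[1.1] NOT true = false
[1.2.1.1.1] true AND true = true
[1.2.1.1] NOT true = false
[1.2.1] NOT false = true
[1.2.2.2] false AND true = false
[1.2.2] false OR false = false
[1.2] true AND false = false
[1] false OR false = false
[2.1.3.1] false AND false = false
[2.1.3] NOT false = true
[2.1] true AND true AND true = true
[2.2.1.1] exactly-one(true, true) = false
[2.2.1] NOT false = true
[2.2.2.2.1] false AND false = false
[2.2.2.2] NOT false = true
[2.2.2] true → true = true
[2.2] true AND true = true
[2] true AND true = true
[root] false OR true = true
Overall: true → allowed

Allowed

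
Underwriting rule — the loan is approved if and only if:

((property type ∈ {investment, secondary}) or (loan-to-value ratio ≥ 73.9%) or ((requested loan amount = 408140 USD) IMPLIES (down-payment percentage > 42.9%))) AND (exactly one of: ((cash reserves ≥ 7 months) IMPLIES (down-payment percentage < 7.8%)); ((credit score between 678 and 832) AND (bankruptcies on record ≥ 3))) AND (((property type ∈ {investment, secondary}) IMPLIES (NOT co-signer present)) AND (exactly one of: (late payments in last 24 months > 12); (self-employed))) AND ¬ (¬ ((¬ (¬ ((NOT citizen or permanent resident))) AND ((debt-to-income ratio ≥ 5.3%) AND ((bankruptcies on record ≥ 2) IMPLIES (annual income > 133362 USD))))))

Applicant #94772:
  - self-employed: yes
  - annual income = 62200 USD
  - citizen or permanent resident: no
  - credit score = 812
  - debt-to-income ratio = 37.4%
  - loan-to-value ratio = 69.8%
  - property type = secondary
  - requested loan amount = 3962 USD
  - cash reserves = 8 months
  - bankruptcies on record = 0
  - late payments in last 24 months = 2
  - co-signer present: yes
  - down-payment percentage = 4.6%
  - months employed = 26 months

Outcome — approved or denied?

Atomic conditions:
  property type ∈ {investment, secondary}: secondary is in the set → true
  loan-to-value ratio ≥ 73.9%: 69.8 ≥ 73.9 is false
  requested loan amount = 408140 USD: 3962 == 408140 is false
  down-payment percentage > 42.9%: 4.6 > 42.9 is false
  cash reserves ≥ 7 months: 8 ≥ 7 is true
  down-payment percentage < 7.8%: 4.6 < 7.8 is true
  credit score between 678 and 832: 812 in [678, 832] is true
  bankruptcies on record ≥ 3: 0 ≥ 3 is false
  NOT co-signer present: yes → false
  late payments in last 24 months > 12: 2 > 12 is false
  self-employed: yes → true
  NOT citizen or permanent resident: no → true
  debt-to-income ratio ≥ 5.3%: 37.4 ≥ 5.3 is true
  bankruptcies on record ≥ 2: 0 ≥ 2 is false
  annual income > 133362 USD: 62200 > 133362 is false
Combine:
[1.3] false → false (antecedent false ⇒ implication holds) = true
[1] true OR false OR true = true
[2.1] true → true = true
[2.2] true AND false = false
[2] exactly-one(true, false) = true
[3.1] true → false = false
[3.2] exactly-one(false, true) = true
[3] false AND true = false
[4.1.1.1.1] NOT true = false
[4.1.1.1] NOT false = true
[4.1.1.2.2] false → false (antecedent false ⇒ implication holds) = true
[4.1.1.2] true AND true = true
[4.1.1] true AND true = true
[4.1] NOT true = false
[4] NOT false = true
[root] true AND true AND false AND true = false
Overall: false → denied

Denied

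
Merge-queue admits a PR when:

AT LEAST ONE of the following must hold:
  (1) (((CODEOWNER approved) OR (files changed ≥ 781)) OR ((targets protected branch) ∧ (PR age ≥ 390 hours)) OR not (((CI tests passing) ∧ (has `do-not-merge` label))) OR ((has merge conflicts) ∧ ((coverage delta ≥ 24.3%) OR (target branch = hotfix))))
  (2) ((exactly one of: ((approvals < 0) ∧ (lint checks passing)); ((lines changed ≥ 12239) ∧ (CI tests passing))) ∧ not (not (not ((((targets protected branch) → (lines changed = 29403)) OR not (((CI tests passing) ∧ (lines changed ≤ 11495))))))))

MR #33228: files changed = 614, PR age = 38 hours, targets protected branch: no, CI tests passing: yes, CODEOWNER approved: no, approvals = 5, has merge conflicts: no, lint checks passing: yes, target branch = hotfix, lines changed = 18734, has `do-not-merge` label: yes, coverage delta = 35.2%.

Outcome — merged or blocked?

Blocked

Atomic conditions:
  CODEOWNER approved: no → false
  files changed ≥ 781: 614 ≥ 781 is false
  targets protected branch: no → false
  PR age ≥ 390 hours: 38 ≥ 390 is false
  CI tests passing: yes → true
  has `do-not-merge` label: yes → true
  has merge conflicts: no → false
  coverage delta ≥ 24.3%: 35.2 ≥ 24.3 is true
  target branch = hotfix: hotfix == hotfix is true
  approvals < 0: 5 < 0 is false
  lint checks passing: yes → true
  lines changed ≥ 12239: 18734 ≥ 12239 is true
  lines changed = 29403: 18734 == 29403 is false
  lines changed ≤ 11495: 18734 ≤ 11495 is false
Combine:
[1.1] false OR false = false
[1.2] false AND false = false
[1.3.1] true AND true = true
[1.3] NOT true = false
[1.4.2] true OR true = true
[1.4] false AND true = false
[1] false OR false OR false OR false = false
[2.1.1] false AND true = false
[2.1.2] true AND true = true
[2.1] exactly-one(false, true) = true
[2.2.1.1.1.1] false → false (antecedent false ⇒ implication holds) = true
[2.2.1.1.1.2.1] true AND false = false
[2.2.1.1.1.2] NOT false = true
[2.2.1.1.1] true OR true = true
[2.2.1.1] NOT true = false
[2.2.1] NOT false = true
[2.2] NOT true = false
[2] true AND false = false
[root] false OR false = false
Overall: false → blocked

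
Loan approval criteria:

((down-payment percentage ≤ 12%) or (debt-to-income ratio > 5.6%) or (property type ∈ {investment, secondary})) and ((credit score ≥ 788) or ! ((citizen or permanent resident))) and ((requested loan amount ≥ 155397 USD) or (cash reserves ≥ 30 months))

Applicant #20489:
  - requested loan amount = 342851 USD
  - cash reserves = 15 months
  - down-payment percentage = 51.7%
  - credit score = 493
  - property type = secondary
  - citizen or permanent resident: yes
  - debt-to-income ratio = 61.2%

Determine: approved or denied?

Denied

Atomic conditions:
  down-payment percentage ≤ 12%: 51.7 ≤ 12 is false
  debt-to-income ratio > 5.6%: 61.2 > 5.6 is true
  property type ∈ {investment, secondary}: secondary is in the set → true
  credit score ≥ 788: 493 ≥ 788 is false
  citizen or permanent resident: yes → true
  requested loan amount ≥ 155397 USD: 342851 ≥ 155397 is true
  cash reserves ≥ 30 months: 15 ≥ 30 is false
Combine:
[1] false OR true OR true = true
[2.2] NOT true = false
[2] false OR false = false
[3] true OR false = true
[root] true AND false AND true = false
Overall: false → denied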